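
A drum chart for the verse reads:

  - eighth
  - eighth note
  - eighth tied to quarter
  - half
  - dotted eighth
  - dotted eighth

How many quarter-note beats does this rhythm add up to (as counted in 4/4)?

One quarter-note beat = 4 sixteenth notes.
Express everything in sixteenth notes: eighth = 2; eighth note = 2; eighth tied to quarter (eighth + quarter) = 6; half = 8; dotted eighth = 3; dotted eighth = 3.
Adding: 2 + 2 + 6 + 8 + 3 + 3 = 24.
24 ÷ 4 = 6 beats.

6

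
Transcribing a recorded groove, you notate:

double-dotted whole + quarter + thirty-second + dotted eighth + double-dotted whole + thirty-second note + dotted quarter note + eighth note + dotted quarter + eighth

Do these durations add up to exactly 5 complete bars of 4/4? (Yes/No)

Yes

One bar of 4/4 = 32 thirty-second notes, so 5 bars = 160.
Each duration in thirty-second notes: double-dotted whole = 56; quarter = 8; thirty-second = 1; dotted eighth = 6; double-dotted whole = 56; thirty-second note = 1; dotted quarter note = 12; eighth note = 4; dotted quarter = 12; eighth = 4.
Total: 56 + 8 + 1 + 6 + 56 + 1 + 12 + 4 + 12 + 4 = 160.
160 equals 160, so the answer is Yes.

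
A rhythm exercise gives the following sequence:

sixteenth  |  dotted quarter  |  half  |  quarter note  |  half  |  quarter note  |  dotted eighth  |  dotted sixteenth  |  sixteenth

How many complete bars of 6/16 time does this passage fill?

One bar of 6/16 = 12 thirty-second notes.
Each duration in thirty-second notes: sixteenth = 2; dotted quarter = 12; half = 16; quarter note = 8; half = 16; quarter note = 8; dotted eighth = 6; dotted sixteenth = 3; sixteenth = 2.
Total: 2 + 12 + 16 + 8 + 16 + 8 + 6 + 3 + 2 = 73.
73 ÷ 12 = 6 complete bars with 1 left over.

6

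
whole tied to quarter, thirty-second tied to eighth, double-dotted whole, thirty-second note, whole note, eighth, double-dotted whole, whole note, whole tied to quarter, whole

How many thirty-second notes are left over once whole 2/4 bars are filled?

10

One bar of 2/4 = 16 thirty-second notes.
Convert each value to thirty-second notes: whole tied to quarter (whole + quarter) = 40; thirty-second tied to eighth (thirty-second + eighth) = 5; double-dotted whole = 56; thirty-second note = 1; whole note = 32; eighth = 4; double-dotted whole = 56; whole note = 32; whole tied to quarter (whole + quarter) = 40; whole = 32.
Adding: 40 + 5 + 56 + 1 + 32 + 4 + 56 + 32 + 40 + 32 = 298.
298 ÷ 16 = 18 complete bars with 10 thirty-second notes remaining.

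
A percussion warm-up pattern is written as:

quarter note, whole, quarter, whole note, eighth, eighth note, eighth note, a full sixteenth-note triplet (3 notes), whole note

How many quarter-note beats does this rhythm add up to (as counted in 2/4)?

16

One quarter-note beat = 2 eighth notes.
Express everything in eighth notes: quarter note = 2; whole = 8; quarter = 2; whole note = 8; eighth = 1; eighth note = 1; eighth note = 1; a full sixteenth-note triplet (3 notes) (three triplet sixteenths span one eighth) = 1; whole note = 8.
Adding: 2 + 8 + 2 + 8 + 1 + 1 + 1 + 1 + 8 = 32.
32 ÷ 2 = 16 beats.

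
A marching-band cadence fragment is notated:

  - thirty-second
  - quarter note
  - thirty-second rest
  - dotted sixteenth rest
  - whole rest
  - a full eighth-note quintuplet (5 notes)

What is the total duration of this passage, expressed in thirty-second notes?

In thirty-second notes: thirty-second = 1; quarter note = 8; thirty-second rest = 1; dotted sixteenth rest = 3; whole rest = 32; a full eighth-note quintuplet (5 notes) (five quintuplet eighths span one half) = 16.
Adding: 1 + 8 + 1 + 3 + 32 + 16 = 61 thirty-second notes.

61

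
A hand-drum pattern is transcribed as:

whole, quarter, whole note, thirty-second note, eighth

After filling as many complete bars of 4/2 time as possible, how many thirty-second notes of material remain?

13

One bar of 4/2 = 64 thirty-second notes.
Each duration in thirty-second notes: whole = 32; quarter = 8; whole note = 32; thirty-second note = 1; eighth = 4.
Adding: 32 + 8 + 32 + 1 + 4 = 77.
77 ÷ 64 = 1 complete bar with 13 thirty-second notes remaining.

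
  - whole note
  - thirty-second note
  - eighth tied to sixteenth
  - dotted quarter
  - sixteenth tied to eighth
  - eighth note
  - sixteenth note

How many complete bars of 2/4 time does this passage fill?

One bar of 2/4 = 16 thirty-second notes.
Each duration in thirty-second notes: whole note = 32; thirty-second note = 1; eighth tied to sixteenth (eighth + sixteenth) = 6; dotted quarter = 12; sixteenth tied to eighth (sixteenth + eighth) = 6; eighth note = 4; sixteenth note = 2.
Sum: 32 + 1 + 6 + 12 + 6 + 4 + 2 = 63.
63 ÷ 16 = 3 complete bars with 15 left over.

3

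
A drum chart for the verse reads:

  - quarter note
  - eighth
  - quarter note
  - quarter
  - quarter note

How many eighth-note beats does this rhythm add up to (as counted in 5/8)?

9

One eighth-note beat = 2 sixteenth notes.
Working in sixteenth notes: quarter note = 4; eighth = 2; quarter note = 4; quarter = 4; quarter note = 4.
Adding: 4 + 2 + 4 + 4 + 4 = 18.
18 ÷ 2 = 9 beats.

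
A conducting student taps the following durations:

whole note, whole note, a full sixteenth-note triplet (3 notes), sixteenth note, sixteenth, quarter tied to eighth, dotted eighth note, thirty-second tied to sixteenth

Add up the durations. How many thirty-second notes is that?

Express everything in thirty-second notes: whole note = 32; whole note = 32; a full sixteenth-note triplet (3 notes) (three triplet sixteenths span one eighth) = 4; sixteenth note = 2; sixteenth = 2; quarter tied to eighth (quarter + eighth) = 12; dotted eighth note = 6; thirty-second tied to sixteenth (thirty-second + sixteenth) = 3.
Adding: 32 + 32 + 4 + 2 + 2 + 12 + 6 + 3 = 93 thirty-second notes.

93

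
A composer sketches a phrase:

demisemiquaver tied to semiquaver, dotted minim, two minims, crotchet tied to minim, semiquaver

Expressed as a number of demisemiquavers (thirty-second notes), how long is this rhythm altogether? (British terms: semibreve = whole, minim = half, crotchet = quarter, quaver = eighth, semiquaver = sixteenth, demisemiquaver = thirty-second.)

85

In thirty-second notes: demisemiquaver tied to semiquaver (demisemiquaver + semiquaver) = 3; dotted minim = 24; minim = 16; minim = 16; crotchet tied to minim (crotchet + minim) = 24; semiquaver = 2.
Total: 3 + 24 + 16 + 16 + 24 + 2 = 85 thirty-second notes.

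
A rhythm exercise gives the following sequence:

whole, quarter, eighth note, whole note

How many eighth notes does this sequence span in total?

Express everything in eighth notes: whole = 8; quarter = 2; eighth note = 1; whole note = 8.
Total: 8 + 2 + 1 + 8 = 19 eighth notes.

19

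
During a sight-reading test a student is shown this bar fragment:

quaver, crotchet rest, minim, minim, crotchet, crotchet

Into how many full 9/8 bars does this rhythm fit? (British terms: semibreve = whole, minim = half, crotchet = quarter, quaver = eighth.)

1

One bar of 9/8 = 9 eighth notes.
In eighth notes: quaver = 1; crotchet rest = 2; minim = 4; minim = 4; crotchet = 2; crotchet = 2.
Sum: 1 + 2 + 4 + 4 + 2 + 2 = 15.
15 ÷ 9 = 1 complete bar with 6 left over.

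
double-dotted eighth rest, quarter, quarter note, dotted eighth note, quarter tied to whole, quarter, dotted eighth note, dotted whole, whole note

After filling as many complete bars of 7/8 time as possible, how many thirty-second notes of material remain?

23

One bar of 7/8 = 28 thirty-second notes.
Convert each value to thirty-second notes: double-dotted eighth rest = 7; quarter = 8; quarter note = 8; dotted eighth note = 6; quarter tied to whole (quarter + whole) = 40; quarter = 8; dotted eighth note = 6; dotted whole = 48; whole note = 32.
Total: 7 + 8 + 8 + 6 + 40 + 8 + 6 + 48 + 32 = 163.
163 ÷ 28 = 5 complete bars with 23 thirty-second notes remaining.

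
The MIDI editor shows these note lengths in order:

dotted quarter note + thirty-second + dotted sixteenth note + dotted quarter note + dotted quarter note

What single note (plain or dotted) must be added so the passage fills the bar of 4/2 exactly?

The bar of 4/2 = 64 thirty-second notes.
Each duration in thirty-second notes: dotted quarter note = 12; thirty-second = 1; dotted sixteenth note = 3; dotted quarter note = 12; dotted quarter note = 12.
Sum: 12 + 1 + 3 + 12 + 12 = 40.
Remaining: 64 − 40 = 24 thirty-second notes, which is a dotted half note.

dotted half note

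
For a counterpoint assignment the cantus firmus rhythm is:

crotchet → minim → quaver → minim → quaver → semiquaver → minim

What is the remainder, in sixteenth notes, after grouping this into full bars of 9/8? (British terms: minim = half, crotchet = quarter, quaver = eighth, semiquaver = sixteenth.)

15

One bar of 9/8 = 18 sixteenth notes.
Express everything in sixteenth notes: crotchet = 4; minim = 8; quaver = 2; minim = 8; quaver = 2; semiquaver = 1; minim = 8.
Total: 4 + 8 + 2 + 8 + 2 + 1 + 8 = 33.
33 ÷ 18 = 1 complete bar with 15 sixteenth notes remaining.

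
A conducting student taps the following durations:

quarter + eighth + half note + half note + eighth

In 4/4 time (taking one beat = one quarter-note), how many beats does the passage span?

6

One quarter-note beat = 2 eighth notes.
Each duration in eighth notes: quarter = 2; eighth = 1; half note = 4; half note = 4; eighth = 1.
Adding: 2 + 1 + 4 + 4 + 1 = 12.
12 ÷ 2 = 6 beats.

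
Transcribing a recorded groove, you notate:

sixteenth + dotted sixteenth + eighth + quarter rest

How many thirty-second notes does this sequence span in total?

17

Express everything in thirty-second notes: sixteenth = 2; dotted sixteenth = 3; eighth = 4; quarter rest = 8.
Altogether 2 + 3 + 4 + 8 = 17 thirty-second notes.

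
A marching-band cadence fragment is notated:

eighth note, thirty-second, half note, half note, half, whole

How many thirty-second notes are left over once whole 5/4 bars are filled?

One bar of 5/4 = 40 thirty-second notes.
Convert each value to thirty-second notes: eighth note = 4; thirty-second = 1; half note = 16; half note = 16; half = 16; whole = 32.
Altogether 4 + 1 + 16 + 16 + 16 + 32 = 85.
85 ÷ 40 = 2 complete bars with 5 thirty-second notes remaining.

5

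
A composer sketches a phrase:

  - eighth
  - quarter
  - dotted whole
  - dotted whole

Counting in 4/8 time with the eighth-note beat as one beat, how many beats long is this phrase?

27

One eighth-note beat = 2 sixteenth notes.
Working in sixteenth notes: eighth = 2; quarter = 4; dotted whole = 24; dotted whole = 24.
Altogether 2 + 4 + 24 + 24 = 54.
54 ÷ 2 = 27 beats.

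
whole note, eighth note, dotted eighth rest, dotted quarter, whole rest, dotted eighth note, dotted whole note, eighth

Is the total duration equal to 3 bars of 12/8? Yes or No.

Yes

One bar of 12/8 = 24 sixteenth notes, so 3 bars = 72.
Working in sixteenth notes: whole note = 16; eighth note = 2; dotted eighth rest = 3; dotted quarter = 6; whole rest = 16; dotted eighth note = 3; dotted whole note = 24; eighth = 2.
Total: 16 + 2 + 3 + 6 + 16 + 3 + 24 + 2 = 72.
72 equals 72, so the answer is Yes.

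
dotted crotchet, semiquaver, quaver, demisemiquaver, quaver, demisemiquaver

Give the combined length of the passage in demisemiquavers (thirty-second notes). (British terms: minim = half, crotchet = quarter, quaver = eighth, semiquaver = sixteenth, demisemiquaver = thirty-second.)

Each duration in thirty-second notes: dotted crotchet = 12; semiquaver = 2; quaver = 4; demisemiquaver = 1; quaver = 4; demisemiquaver = 1.
Adding: 12 + 2 + 4 + 1 + 4 + 1 = 24 thirty-second notes.

24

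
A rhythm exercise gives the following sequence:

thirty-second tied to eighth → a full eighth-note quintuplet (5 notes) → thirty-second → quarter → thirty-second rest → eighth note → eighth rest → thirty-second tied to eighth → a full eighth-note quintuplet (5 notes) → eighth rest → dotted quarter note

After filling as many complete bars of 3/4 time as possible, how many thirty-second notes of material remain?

4

One bar of 3/4 = 24 thirty-second notes.
Express everything in thirty-second notes: thirty-second tied to eighth (thirty-second + eighth) = 5; a full eighth-note quintuplet (5 notes) (five quintuplet eighths span one half) = 16; thirty-second = 1; quarter = 8; thirty-second rest = 1; eighth note = 4; eighth rest = 4; thirty-second tied to eighth (thirty-second + eighth) = 5; a full eighth-note quintuplet (5 notes) (five quintuplet eighths span one half) = 16; eighth rest = 4; dotted quarter note = 12.
Altogether 5 + 16 + 1 + 8 + 1 + 4 + 4 + 5 + 16 + 4 + 12 = 76.
76 ÷ 24 = 3 complete bars with 4 thirty-second notes remaining.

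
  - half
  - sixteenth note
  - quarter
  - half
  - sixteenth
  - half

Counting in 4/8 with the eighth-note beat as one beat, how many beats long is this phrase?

15

One eighth-note beat = 2 sixteenth notes.
Each duration in sixteenth notes: half = 8; sixteenth note = 1; quarter = 4; half = 8; sixteenth = 1; half = 8.
Adding: 8 + 1 + 4 + 8 + 1 + 8 = 30.
30 ÷ 2 = 15 beats.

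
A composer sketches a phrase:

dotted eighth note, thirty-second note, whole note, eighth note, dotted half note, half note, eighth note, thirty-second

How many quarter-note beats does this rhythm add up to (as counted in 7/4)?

One quarter-note beat = 8 thirty-second notes.
Express everything in thirty-second notes: dotted eighth note = 6; thirty-second note = 1; whole note = 32; eighth note = 4; dotted half note = 24; half note = 16; eighth note = 4; thirty-second = 1.
Total: 6 + 1 + 32 + 4 + 24 + 16 + 4 + 1 = 88.
88 ÷ 8 = 11 beats.

11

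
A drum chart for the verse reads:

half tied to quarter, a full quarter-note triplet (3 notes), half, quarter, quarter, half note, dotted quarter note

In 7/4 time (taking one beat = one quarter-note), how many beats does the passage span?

12.5

One quarter-note beat = 2 eighth notes.
In eighth notes: half tied to quarter (half + quarter) = 6; a full quarter-note triplet (3 notes) (three triplet quarters span one half) = 4; half = 4; quarter = 2; quarter = 2; half note = 4; dotted quarter note = 3.
Total: 6 + 4 + 4 + 2 + 2 + 4 + 3 = 25.
25 ÷ 2 = 12.5 beats.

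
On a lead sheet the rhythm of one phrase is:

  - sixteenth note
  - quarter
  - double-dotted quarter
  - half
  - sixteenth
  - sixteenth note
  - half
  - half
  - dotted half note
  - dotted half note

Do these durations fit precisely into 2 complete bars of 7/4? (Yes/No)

No

One bar of 7/4 = 28 sixteenth notes, so 2 bars = 56.
Convert each value to sixteenth notes: sixteenth note = 1; quarter = 4; double-dotted quarter = 7; half = 8; sixteenth = 1; sixteenth note = 1; half = 8; half = 8; dotted half note = 12; dotted half note = 12.
Total: 1 + 4 + 7 + 8 + 1 + 1 + 8 + 8 + 12 + 12 = 62.
62 exceeds 56, so the answer is No.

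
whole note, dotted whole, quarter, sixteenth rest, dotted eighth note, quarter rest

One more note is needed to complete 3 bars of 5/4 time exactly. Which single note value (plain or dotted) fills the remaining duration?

3 bars of 5/4 = 60 sixteenth notes.
Convert each value to sixteenth notes: whole note = 16; dotted whole = 24; quarter = 4; sixteenth rest = 1; dotted eighth note = 3; quarter rest = 4.
Sum: 16 + 24 + 4 + 1 + 3 + 4 = 52.
Remaining: 60 − 52 = 8 sixteenth notes, which is a half note.

half note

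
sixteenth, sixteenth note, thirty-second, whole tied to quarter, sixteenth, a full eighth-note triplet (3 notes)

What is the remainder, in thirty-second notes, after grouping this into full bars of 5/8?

15

One bar of 5/8 = 20 thirty-second notes.
Working in thirty-second notes: sixteenth = 2; sixteenth note = 2; thirty-second = 1; whole tied to quarter (whole + quarter) = 40; sixteenth = 2; a full eighth-note triplet (3 notes) (three triplet eighths span one quarter) = 8.
Adding: 2 + 2 + 1 + 40 + 2 + 8 = 55.
55 ÷ 20 = 2 complete bars with 15 thirty-second notes remaining.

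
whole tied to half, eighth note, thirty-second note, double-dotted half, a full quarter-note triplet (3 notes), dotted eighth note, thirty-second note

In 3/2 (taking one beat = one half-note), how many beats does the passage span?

6.5

One half-note beat = 16 thirty-second notes.
Convert each value to thirty-second notes: whole tied to half (whole + half) = 48; eighth note = 4; thirty-second note = 1; double-dotted half = 28; a full quarter-note triplet (3 notes) (three triplet quarters span one half) = 16; dotted eighth note = 6; thirty-second note = 1.
Sum: 48 + 4 + 1 + 28 + 16 + 6 + 1 = 104.
104 ÷ 16 = 6.5 beats.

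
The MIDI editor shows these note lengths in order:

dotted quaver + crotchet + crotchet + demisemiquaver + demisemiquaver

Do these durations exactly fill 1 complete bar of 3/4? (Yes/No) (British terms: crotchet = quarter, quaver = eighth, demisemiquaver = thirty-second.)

Yes

One bar of 3/4 = 24 thirty-second notes.
Each duration in thirty-second notes: dotted quaver = 6; crotchet = 8; crotchet = 8; demisemiquaver = 1; demisemiquaver = 1.
Adding: 6 + 8 + 8 + 1 + 1 = 24.
24 equals 24, so the answer is Yes.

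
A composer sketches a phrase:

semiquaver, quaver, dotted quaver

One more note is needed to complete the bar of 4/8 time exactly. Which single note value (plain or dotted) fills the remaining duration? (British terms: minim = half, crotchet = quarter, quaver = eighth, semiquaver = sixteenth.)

The bar of 4/8 = 8 sixteenth notes.
In sixteenth notes: semiquaver = 1; quaver = 2; dotted quaver = 3.
Total: 1 + 2 + 3 = 6.
Remaining: 8 − 6 = 2 sixteenth notes, which is a eighth note.

eighth note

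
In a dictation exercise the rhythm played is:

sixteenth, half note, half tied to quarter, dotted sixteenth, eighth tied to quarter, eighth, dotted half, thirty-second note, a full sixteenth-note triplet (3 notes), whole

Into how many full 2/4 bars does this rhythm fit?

One bar of 2/4 = 16 thirty-second notes.
Each duration in thirty-second notes: sixteenth = 2; half note = 16; half tied to quarter (half + quarter) = 24; dotted sixteenth = 3; eighth tied to quarter (eighth + quarter) = 12; eighth = 4; dotted half = 24; thirty-second note = 1; a full sixteenth-note triplet (3 notes) (three triplet sixteenths span one eighth) = 4; whole = 32.
Adding: 2 + 16 + 24 + 3 + 12 + 4 + 24 + 1 + 4 + 32 = 122.
122 ÷ 16 = 7 complete bars with 10 left over.

7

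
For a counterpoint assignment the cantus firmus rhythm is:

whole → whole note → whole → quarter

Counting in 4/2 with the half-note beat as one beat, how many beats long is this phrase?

6.5

One half-note beat = 2 quarter notes.
Working in quarter notes: whole = 4; whole note = 4; whole = 4; quarter = 1.
Total: 4 + 4 + 4 + 1 = 13.
13 ÷ 2 = 6.5 beats.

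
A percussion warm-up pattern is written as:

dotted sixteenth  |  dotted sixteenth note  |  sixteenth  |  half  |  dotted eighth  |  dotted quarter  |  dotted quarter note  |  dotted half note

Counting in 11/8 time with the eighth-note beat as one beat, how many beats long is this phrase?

19.5

One eighth-note beat = 4 thirty-second notes.
Working in thirty-second notes: dotted sixteenth = 3; dotted sixteenth note = 3; sixteenth = 2; half = 16; dotted eighth = 6; dotted quarter = 12; dotted quarter note = 12; dotted half note = 24.
Altogether 3 + 3 + 2 + 16 + 6 + 12 + 12 + 24 = 78.
78 ÷ 4 = 19.5 beats.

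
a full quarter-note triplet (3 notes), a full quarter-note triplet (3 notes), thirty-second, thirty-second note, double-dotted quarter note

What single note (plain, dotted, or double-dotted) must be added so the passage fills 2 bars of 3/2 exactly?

dotted whole note

2 bars of 3/2 = 96 thirty-second notes.
In thirty-second notes: a full quarter-note triplet (3 notes) (three triplet quarters span one half) = 16; a full quarter-note triplet (3 notes) (three triplet quarters span one half) = 16; thirty-second = 1; thirty-second note = 1; double-dotted quarter note = 14.
Sum: 16 + 16 + 1 + 1 + 14 = 48.
Remaining: 96 − 48 = 48 thirty-second notes, which is a dotted whole note.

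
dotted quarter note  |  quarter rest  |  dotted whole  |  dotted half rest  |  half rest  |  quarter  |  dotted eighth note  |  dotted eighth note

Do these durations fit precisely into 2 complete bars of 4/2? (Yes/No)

One bar of 4/2 = 32 sixteenth notes, so 2 bars = 64.
In sixteenth notes: dotted quarter note = 6; quarter rest = 4; dotted whole = 24; dotted half rest = 12; half rest = 8; quarter = 4; dotted eighth note = 3; dotted eighth note = 3.
Sum: 6 + 4 + 24 + 12 + 8 + 4 + 3 + 3 = 64.
64 equals 64, so the answer is Yes.

Yes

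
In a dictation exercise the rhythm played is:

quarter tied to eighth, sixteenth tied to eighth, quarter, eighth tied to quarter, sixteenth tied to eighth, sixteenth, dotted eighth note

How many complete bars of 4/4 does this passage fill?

1

One bar of 4/4 = 16 sixteenth notes.
Working in sixteenth notes: quarter tied to eighth (quarter + eighth) = 6; sixteenth tied to eighth (sixteenth + eighth) = 3; quarter = 4; eighth tied to quarter (eighth + quarter) = 6; sixteenth tied to eighth (sixteenth + eighth) = 3; sixteenth = 1; dotted eighth note = 3.
Altogether 6 + 3 + 4 + 6 + 3 + 1 + 3 = 26.
26 ÷ 16 = 1 complete bar with 10 left over.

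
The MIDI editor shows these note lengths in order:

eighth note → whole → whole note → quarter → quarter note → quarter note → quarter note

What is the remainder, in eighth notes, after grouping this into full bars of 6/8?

One bar of 6/8 = 6 eighth notes.
In eighth notes: eighth note = 1; whole = 8; whole note = 8; quarter = 2; quarter note = 2; quarter note = 2; quarter note = 2.
Adding: 1 + 8 + 8 + 2 + 2 + 2 + 2 = 25.
25 ÷ 6 = 4 complete bars with 1 eighth note remaining.

1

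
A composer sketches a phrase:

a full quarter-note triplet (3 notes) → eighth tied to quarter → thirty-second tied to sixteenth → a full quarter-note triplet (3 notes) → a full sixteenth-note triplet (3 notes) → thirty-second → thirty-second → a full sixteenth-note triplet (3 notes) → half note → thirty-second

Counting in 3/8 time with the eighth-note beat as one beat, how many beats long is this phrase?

18.5

One eighth-note beat = 4 thirty-second notes.
Express everything in thirty-second notes: a full quarter-note triplet (3 notes) (three triplet quarters span one half) = 16; eighth tied to quarter (eighth + quarter) = 12; thirty-second tied to sixteenth (thirty-second + sixteenth) = 3; a full quarter-note triplet (3 notes) (three triplet quarters span one half) = 16; a full sixteenth-note triplet (3 notes) (three triplet sixteenths span one eighth) = 4; thirty-second = 1; thirty-second = 1; a full sixteenth-note triplet (3 notes) (three triplet sixteenths span one eighth) = 4; half note = 16; thirty-second = 1.
Total: 16 + 12 + 3 + 16 + 4 + 1 + 1 + 4 + 16 + 1 = 74.
74 ÷ 4 = 18.5 beats.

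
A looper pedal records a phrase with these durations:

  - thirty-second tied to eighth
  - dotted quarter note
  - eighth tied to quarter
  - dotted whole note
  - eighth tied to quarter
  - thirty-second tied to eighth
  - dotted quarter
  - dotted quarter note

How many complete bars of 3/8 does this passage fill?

One bar of 3/8 = 12 thirty-second notes.
Each duration in thirty-second notes: thirty-second tied to eighth (thirty-second + eighth) = 5; dotted quarter note = 12; eighth tied to quarter (eighth + quarter) = 12; dotted whole note = 48; eighth tied to quarter (eighth + quarter) = 12; thirty-second tied to eighth (thirty-second + eighth) = 5; dotted quarter = 12; dotted quarter note = 12.
Sum: 5 + 12 + 12 + 48 + 12 + 5 + 12 + 12 = 118.
118 ÷ 12 = 9 complete bars with 10 left over.

9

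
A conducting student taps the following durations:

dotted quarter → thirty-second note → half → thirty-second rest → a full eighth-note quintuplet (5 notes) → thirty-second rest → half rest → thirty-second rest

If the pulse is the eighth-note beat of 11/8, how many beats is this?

16

One eighth-note beat = 4 thirty-second notes.
Convert each value to thirty-second notes: dotted quarter = 12; thirty-second note = 1; half = 16; thirty-second rest = 1; a full eighth-note quintuplet (5 notes) (five quintuplet eighths span one half) = 16; thirty-second rest = 1; half rest = 16; thirty-second rest = 1.
Sum: 12 + 1 + 16 + 1 + 16 + 1 + 16 + 1 = 64.
64 ÷ 4 = 16 beats.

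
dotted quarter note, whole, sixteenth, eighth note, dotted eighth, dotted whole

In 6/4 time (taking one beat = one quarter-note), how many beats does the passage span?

13

One quarter-note beat = 4 sixteenth notes.
Each duration in sixteenth notes: dotted quarter note = 6; whole = 16; sixteenth = 1; eighth note = 2; dotted eighth = 3; dotted whole = 24.
Altogether 6 + 16 + 1 + 2 + 3 + 24 = 52.
52 ÷ 4 = 13 beats.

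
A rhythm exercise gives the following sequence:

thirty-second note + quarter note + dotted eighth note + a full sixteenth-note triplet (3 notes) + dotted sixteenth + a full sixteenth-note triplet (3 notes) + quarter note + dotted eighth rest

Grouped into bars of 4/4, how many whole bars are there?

One bar of 4/4 = 32 thirty-second notes.
Express everything in thirty-second notes: thirty-second note = 1; quarter note = 8; dotted eighth note = 6; a full sixteenth-note triplet (3 notes) (three triplet sixteenths span one eighth) = 4; dotted sixteenth = 3; a full sixteenth-note triplet (3 notes) (three triplet sixteenths span one eighth) = 4; quarter note = 8; dotted eighth rest = 6.
Adding: 1 + 8 + 6 + 4 + 3 + 4 + 8 + 6 = 40.
40 ÷ 32 = 1 complete bar with 8 left over.

1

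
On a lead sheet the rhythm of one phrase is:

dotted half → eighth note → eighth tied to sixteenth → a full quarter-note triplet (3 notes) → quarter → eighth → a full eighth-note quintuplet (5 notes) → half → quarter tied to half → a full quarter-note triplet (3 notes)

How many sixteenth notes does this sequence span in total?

Each duration in sixteenth notes: dotted half = 12; eighth note = 2; eighth tied to sixteenth (eighth + sixteenth) = 3; a full quarter-note triplet (3 notes) (three triplet quarters span one half) = 8; quarter = 4; eighth = 2; a full eighth-note quintuplet (5 notes) (five quintuplet eighths span one half) = 8; half = 8; quarter tied to half (quarter + half) = 12; a full quarter-note triplet (3 notes) (three triplet quarters span one half) = 8.
Altogether 12 + 2 + 3 + 8 + 4 + 2 + 8 + 8 + 12 + 8 = 67 sixteenth notes.

67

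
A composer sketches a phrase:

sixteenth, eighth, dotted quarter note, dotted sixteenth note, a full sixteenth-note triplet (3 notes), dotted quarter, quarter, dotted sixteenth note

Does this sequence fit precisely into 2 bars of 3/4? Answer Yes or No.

One bar of 3/4 = 24 thirty-second notes, so 2 bars = 48.
Express everything in thirty-second notes: sixteenth = 2; eighth = 4; dotted quarter note = 12; dotted sixteenth note = 3; a full sixteenth-note triplet (3 notes) (three triplet sixteenths span one eighth) = 4; dotted quarter = 12; quarter = 8; dotted sixteenth note = 3.
Adding: 2 + 4 + 12 + 3 + 4 + 12 + 8 + 3 = 48.
48 equals 48, so the answer is Yes.

Yes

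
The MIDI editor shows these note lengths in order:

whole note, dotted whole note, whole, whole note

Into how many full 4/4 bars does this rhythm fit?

One bar of 4/4 = 2 half notes.
Convert each value to half notes: whole note = 2; dotted whole note = 3; whole = 2; whole note = 2.
Total: 2 + 3 + 2 + 2 = 9.
9 ÷ 2 = 4 complete bars with 1 left over.

4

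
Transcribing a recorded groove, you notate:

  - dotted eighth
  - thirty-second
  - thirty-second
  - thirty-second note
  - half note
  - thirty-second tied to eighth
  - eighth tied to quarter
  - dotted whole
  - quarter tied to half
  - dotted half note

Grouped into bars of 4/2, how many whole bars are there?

One bar of 4/2 = 64 thirty-second notes.
Convert each value to thirty-second notes: dotted eighth = 6; thirty-second = 1; thirty-second = 1; thirty-second note = 1; half note = 16; thirty-second tied to eighth (thirty-second + eighth) = 5; eighth tied to quarter (eighth + quarter) = 12; dotted whole = 48; quarter tied to half (quarter + half) = 24; dotted half note = 24.
Sum: 6 + 1 + 1 + 1 + 16 + 5 + 12 + 48 + 24 + 24 = 138.
138 ÷ 64 = 2 complete bars with 10 left over.

2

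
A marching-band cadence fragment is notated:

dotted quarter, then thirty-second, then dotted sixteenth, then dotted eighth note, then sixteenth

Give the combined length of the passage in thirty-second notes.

24

Convert each value to thirty-second notes: dotted quarter = 12; thirty-second = 1; dotted sixteenth = 3; dotted eighth note = 6; sixteenth = 2.
Sum: 12 + 1 + 3 + 6 + 2 = 24 thirty-second notes.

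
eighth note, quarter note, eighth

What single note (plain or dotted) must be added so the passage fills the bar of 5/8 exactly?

The bar of 5/8 = 5 eighth notes.
Each duration in eighth notes: eighth note = 1; quarter note = 2; eighth = 1.
Adding: 1 + 2 + 1 = 4.
Remaining: 5 − 4 = 1 eighth note, which is a eighth note.

eighth note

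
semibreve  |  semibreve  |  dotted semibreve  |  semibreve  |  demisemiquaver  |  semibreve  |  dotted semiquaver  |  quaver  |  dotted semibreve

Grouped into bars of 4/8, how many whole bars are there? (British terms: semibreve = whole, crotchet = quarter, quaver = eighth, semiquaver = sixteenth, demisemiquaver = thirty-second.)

One bar of 4/8 = 16 thirty-second notes.
Each duration in thirty-second notes: semibreve = 32; semibreve = 32; dotted semibreve = 48; semibreve = 32; demisemiquaver = 1; semibreve = 32; dotted semiquaver = 3; quaver = 4; dotted semibreve = 48.
Total: 32 + 32 + 48 + 32 + 1 + 32 + 3 + 4 + 48 = 232.
232 ÷ 16 = 14 complete bars with 8 left over.

14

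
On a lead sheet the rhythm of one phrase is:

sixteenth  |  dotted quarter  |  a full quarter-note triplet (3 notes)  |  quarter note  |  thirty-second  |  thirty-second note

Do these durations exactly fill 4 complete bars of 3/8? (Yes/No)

No

One bar of 3/8 = 12 thirty-second notes, so 4 bars = 48.
Working in thirty-second notes: sixteenth = 2; dotted quarter = 12; a full quarter-note triplet (3 notes) (three triplet quarters span one half) = 16; quarter note = 8; thirty-second = 1; thirty-second note = 1.
Altogether 2 + 12 + 16 + 8 + 1 + 1 = 40.
40 falls short of 48, so the answer is No.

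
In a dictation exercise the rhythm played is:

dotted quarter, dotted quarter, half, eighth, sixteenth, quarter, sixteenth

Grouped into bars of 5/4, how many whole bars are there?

One bar of 5/4 = 20 sixteenth notes.
Working in sixteenth notes: dotted quarter = 6; dotted quarter = 6; half = 8; eighth = 2; sixteenth = 1; quarter = 4; sixteenth = 1.
Altogether 6 + 6 + 8 + 2 + 1 + 4 + 1 = 28.
28 ÷ 20 = 1 complete bar with 8 left over.

1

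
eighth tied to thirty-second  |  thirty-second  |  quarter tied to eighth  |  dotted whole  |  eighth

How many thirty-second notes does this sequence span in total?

70

Express everything in thirty-second notes: eighth tied to thirty-second (eighth + thirty-second) = 5; thirty-second = 1; quarter tied to eighth (quarter + eighth) = 12; dotted whole = 48; eighth = 4.
Sum: 5 + 1 + 12 + 48 + 4 = 70 thirty-second notes.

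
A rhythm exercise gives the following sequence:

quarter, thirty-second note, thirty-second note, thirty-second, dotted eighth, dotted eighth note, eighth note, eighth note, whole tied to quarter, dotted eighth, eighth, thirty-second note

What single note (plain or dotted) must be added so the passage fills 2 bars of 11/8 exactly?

dotted eighth note

2 bars of 11/8 = 88 thirty-second notes.
Each duration in thirty-second notes: quarter = 8; thirty-second note = 1; thirty-second note = 1; thirty-second = 1; dotted eighth = 6; dotted eighth note = 6; eighth note = 4; eighth note = 4; whole tied to quarter (whole + quarter) = 40; dotted eighth = 6; eighth = 4; thirty-second note = 1.
Total: 8 + 1 + 1 + 1 + 6 + 6 + 4 + 4 + 40 + 6 + 4 + 1 = 82.
Remaining: 88 − 82 = 6 thirty-second notes, which is a dotted eighth note.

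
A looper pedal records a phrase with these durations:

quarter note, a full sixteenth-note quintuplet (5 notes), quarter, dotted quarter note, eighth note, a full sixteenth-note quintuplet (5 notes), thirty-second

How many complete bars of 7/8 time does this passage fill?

1

One bar of 7/8 = 28 thirty-second notes.
Each duration in thirty-second notes: quarter note = 8; a full sixteenth-note quintuplet (5 notes) (five quintuplet sixteenths span one quarter) = 8; quarter = 8; dotted quarter note = 12; eighth note = 4; a full sixteenth-note quintuplet (5 notes) (five quintuplet sixteenths span one quarter) = 8; thirty-second = 1.
Adding: 8 + 8 + 8 + 12 + 4 + 8 + 1 = 49.
49 ÷ 28 = 1 complete bar with 21 left over.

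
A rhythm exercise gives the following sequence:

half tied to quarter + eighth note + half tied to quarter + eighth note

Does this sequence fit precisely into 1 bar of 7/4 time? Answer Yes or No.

Yes

One bar of 7/4 = 14 eighth notes.
Convert each value to eighth notes: half tied to quarter (half + quarter) = 6; eighth note = 1; half tied to quarter (half + quarter) = 6; eighth note = 1.
Altogether 6 + 1 + 6 + 1 = 14.
14 equals 14, so the answer is Yes.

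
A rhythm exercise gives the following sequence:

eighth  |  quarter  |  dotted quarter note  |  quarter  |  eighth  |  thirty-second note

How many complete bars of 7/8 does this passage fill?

One bar of 7/8 = 28 thirty-second notes.
Each duration in thirty-second notes: eighth = 4; quarter = 8; dotted quarter note = 12; quarter = 8; eighth = 4; thirty-second note = 1.
Adding: 4 + 8 + 12 + 8 + 4 + 1 = 37.
37 ÷ 28 = 1 complete bar with 9 left over.

1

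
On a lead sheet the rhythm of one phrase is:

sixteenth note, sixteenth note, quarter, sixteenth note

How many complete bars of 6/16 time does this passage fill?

1

One bar of 6/16 = 6 sixteenth notes.
Each duration in sixteenth notes: sixteenth note = 1; sixteenth note = 1; quarter = 4; sixteenth note = 1.
Sum: 1 + 1 + 4 + 1 = 7.
7 ÷ 6 = 1 complete bar with 1 left over.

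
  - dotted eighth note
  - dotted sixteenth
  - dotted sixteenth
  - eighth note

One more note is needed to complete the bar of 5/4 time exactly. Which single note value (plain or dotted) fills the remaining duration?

The bar of 5/4 = 40 thirty-second notes.
Working in thirty-second notes: dotted eighth note = 6; dotted sixteenth = 3; dotted sixteenth = 3; eighth note = 4.
Adding: 6 + 3 + 3 + 4 = 16.
Remaining: 40 − 16 = 24 thirty-second notes, which is a dotted half note.

dotted half note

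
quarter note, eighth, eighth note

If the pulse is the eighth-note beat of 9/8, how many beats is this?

4

One eighth-note beat = 2 sixteenth notes.
Convert each value to sixteenth notes: quarter note = 4; eighth = 2; eighth note = 2.
Adding: 4 + 2 + 2 = 8.
8 ÷ 2 = 4 beats.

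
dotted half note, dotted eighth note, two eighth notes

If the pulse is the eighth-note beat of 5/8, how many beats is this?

One eighth-note beat = 2 sixteenth notes.
Convert each value to sixteenth notes: dotted half note = 12; dotted eighth note = 3; eighth note = 2; eighth note = 2.
Altogether 12 + 3 + 2 + 2 = 19.
19 ÷ 2 = 9.5 beats.

9.5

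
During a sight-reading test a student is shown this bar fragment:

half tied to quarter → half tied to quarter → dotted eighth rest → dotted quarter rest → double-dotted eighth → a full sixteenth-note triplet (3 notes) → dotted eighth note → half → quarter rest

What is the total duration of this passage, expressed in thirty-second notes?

107

Working in thirty-second notes: half tied to quarter (half + quarter) = 24; half tied to quarter (half + quarter) = 24; dotted eighth rest = 6; dotted quarter rest = 12; double-dotted eighth = 7; a full sixteenth-note triplet (3 notes) (three triplet sixteenths span one eighth) = 4; dotted eighth note = 6; half = 16; quarter rest = 8.
Adding: 24 + 24 + 6 + 12 + 7 + 4 + 6 + 16 + 8 = 107 thirty-second notes.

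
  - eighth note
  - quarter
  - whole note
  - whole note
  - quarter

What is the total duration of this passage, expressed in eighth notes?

Express everything in eighth notes: eighth note = 1; quarter = 2; whole note = 8; whole note = 8; quarter = 2.
Total: 1 + 2 + 8 + 8 + 2 = 21 eighth notes.

21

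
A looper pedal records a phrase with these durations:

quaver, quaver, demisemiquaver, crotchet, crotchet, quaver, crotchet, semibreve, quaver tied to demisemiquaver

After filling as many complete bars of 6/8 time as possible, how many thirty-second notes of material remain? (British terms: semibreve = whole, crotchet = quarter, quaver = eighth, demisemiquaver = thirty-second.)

One bar of 6/8 = 24 thirty-second notes.
Each duration in thirty-second notes: quaver = 4; quaver = 4; demisemiquaver = 1; crotchet = 8; crotchet = 8; quaver = 4; crotchet = 8; semibreve = 32; quaver tied to demisemiquaver (quaver + demisemiquaver) = 5.
Adding: 4 + 4 + 1 + 8 + 8 + 4 + 8 + 32 + 5 = 74.
74 ÷ 24 = 3 complete bars with 2 thirty-second notes remaining.

2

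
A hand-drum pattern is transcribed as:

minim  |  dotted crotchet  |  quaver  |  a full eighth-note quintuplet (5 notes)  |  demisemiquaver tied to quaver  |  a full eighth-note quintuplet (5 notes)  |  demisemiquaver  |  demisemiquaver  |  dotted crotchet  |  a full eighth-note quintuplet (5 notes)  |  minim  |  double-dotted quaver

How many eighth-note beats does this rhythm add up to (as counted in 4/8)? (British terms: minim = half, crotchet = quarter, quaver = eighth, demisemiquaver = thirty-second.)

30.5

One eighth-note beat = 4 thirty-second notes.
In thirty-second notes: minim = 16; dotted crotchet = 12; quaver = 4; a full eighth-note quintuplet (5 notes) (five quintuplet eighths span one half) = 16; demisemiquaver tied to quaver (demisemiquaver + quaver) = 5; a full eighth-note quintuplet (5 notes) (five quintuplet eighths span one half) = 16; demisemiquaver = 1; demisemiquaver = 1; dotted crotchet = 12; a full eighth-note quintuplet (5 notes) (five quintuplet eighths span one half) = 16; minim = 16; double-dotted quaver = 7.
Adding: 16 + 12 + 4 + 16 + 5 + 16 + 1 + 1 + 12 + 16 + 16 + 7 = 122.
122 ÷ 4 = 30.5 beats.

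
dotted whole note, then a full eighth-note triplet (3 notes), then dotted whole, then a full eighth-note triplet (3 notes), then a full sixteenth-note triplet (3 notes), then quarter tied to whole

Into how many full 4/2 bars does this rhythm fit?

One bar of 4/2 = 16 eighth notes.
Convert each value to eighth notes: dotted whole note = 12; a full eighth-note triplet (3 notes) (three triplet eighths span one quarter) = 2; dotted whole = 12; a full eighth-note triplet (3 notes) (three triplet eighths span one quarter) = 2; a full sixteenth-note triplet (3 notes) (three triplet sixteenths span one eighth) = 1; quarter tied to whole (quarter + whole) = 10.
Total: 12 + 2 + 12 + 2 + 1 + 10 = 39.
39 ÷ 16 = 2 complete bars with 7 left over.

2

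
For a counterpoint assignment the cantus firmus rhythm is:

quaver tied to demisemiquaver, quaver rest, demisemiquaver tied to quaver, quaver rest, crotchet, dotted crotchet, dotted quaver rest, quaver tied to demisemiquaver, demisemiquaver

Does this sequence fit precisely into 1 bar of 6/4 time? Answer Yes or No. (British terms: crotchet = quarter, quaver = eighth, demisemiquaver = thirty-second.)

One bar of 6/4 = 48 thirty-second notes.
In thirty-second notes: quaver tied to demisemiquaver (quaver + demisemiquaver) = 5; quaver rest = 4; demisemiquaver tied to quaver (demisemiquaver + quaver) = 5; quaver rest = 4; crotchet = 8; dotted crotchet = 12; dotted quaver rest = 6; quaver tied to demisemiquaver (quaver + demisemiquaver) = 5; demisemiquaver = 1.
Total: 5 + 4 + 5 + 4 + 8 + 12 + 6 + 5 + 1 = 50.
50 exceeds 48, so the answer is No.

No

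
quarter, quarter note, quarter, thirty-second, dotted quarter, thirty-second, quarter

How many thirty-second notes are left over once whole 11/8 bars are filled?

2

One bar of 11/8 = 44 thirty-second notes.
Express everything in thirty-second notes: quarter = 8; quarter note = 8; quarter = 8; thirty-second = 1; dotted quarter = 12; thirty-second = 1; quarter = 8.
Altogether 8 + 8 + 8 + 1 + 12 + 1 + 8 = 46.
46 ÷ 44 = 1 complete bar with 2 thirty-second notes remaining.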